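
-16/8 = -2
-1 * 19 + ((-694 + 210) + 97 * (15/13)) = -5084/13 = -391.08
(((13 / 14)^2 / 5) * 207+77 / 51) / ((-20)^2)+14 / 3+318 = 2150870531 / 6664000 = 322.76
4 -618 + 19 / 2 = -1209 / 2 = -604.50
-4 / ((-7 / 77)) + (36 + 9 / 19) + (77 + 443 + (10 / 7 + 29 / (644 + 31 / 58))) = 2992845005 / 4971939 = 601.95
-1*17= -17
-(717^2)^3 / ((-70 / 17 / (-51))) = -117796946106151002123 / 70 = -1682813515802157173.19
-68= -68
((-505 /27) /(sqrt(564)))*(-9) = 505*sqrt(141) /846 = 7.09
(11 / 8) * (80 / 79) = 110 / 79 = 1.39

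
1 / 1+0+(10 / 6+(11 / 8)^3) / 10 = 21913 / 15360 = 1.43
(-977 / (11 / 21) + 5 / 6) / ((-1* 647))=123047 / 42702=2.88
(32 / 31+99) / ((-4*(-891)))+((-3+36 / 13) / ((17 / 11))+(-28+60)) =778382197 / 24416964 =31.88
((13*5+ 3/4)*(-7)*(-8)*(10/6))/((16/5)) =46025/24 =1917.71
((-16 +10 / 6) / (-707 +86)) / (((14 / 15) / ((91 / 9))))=2795 / 11178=0.25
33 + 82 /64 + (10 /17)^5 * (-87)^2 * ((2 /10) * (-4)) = -17819056871 /45435424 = -392.18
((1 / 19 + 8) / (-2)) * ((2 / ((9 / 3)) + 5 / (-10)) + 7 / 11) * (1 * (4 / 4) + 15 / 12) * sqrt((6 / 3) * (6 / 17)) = -1431 * sqrt(51) / 1672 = -6.11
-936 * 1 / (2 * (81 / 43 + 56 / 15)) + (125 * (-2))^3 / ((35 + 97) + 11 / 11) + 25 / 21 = -169946846215 / 1445577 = -117563.33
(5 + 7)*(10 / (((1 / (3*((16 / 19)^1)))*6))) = 960 / 19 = 50.53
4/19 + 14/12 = 157/114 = 1.38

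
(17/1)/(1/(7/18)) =6.61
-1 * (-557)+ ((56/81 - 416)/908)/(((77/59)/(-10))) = 793561943/1415799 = 560.50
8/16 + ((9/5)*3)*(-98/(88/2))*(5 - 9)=5347/110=48.61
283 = 283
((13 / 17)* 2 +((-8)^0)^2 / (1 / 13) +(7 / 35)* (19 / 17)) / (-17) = -1254 / 1445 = -0.87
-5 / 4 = -1.25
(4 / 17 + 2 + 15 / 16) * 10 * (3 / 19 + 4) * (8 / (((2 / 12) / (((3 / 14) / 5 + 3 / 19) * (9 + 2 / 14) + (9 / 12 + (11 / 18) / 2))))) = 16514991949 / 902139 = 18306.48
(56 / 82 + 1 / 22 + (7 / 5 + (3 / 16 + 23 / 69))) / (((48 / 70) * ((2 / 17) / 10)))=170616845 / 519552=328.39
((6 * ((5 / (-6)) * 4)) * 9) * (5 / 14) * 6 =-2700 / 7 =-385.71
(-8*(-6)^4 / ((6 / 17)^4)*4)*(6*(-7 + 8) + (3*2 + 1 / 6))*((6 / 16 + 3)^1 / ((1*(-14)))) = 54873297 / 7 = 7839042.43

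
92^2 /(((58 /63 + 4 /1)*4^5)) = 33327 /19840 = 1.68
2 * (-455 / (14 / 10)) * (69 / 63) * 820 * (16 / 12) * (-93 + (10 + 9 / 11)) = 44328544000 / 693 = 63966152.96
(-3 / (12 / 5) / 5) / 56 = -1 / 224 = -0.00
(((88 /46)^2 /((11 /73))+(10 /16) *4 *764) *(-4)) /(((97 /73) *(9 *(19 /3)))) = -102.15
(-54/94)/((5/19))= -513/235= -2.18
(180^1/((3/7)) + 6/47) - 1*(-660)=50766/47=1080.13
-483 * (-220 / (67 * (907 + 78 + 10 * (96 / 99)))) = 701316 / 439855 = 1.59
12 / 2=6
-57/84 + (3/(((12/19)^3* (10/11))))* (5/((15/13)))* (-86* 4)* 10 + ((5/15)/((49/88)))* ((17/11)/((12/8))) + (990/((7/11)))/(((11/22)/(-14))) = -2527663253/10584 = -238819.28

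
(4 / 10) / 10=1 / 25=0.04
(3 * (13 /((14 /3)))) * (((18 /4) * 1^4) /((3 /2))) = 351 /14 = 25.07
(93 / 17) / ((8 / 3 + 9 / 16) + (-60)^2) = 4464 / 2940235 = 0.00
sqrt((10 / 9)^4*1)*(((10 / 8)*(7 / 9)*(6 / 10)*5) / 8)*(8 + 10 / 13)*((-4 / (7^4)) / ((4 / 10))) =-11875 / 722358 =-0.02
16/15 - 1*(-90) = 1366/15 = 91.07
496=496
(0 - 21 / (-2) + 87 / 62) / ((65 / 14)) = 2.56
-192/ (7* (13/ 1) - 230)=192/ 139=1.38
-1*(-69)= 69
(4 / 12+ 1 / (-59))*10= 560 / 177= 3.16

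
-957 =-957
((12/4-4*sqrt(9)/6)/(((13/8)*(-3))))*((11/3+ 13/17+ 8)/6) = -2536/5967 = -0.43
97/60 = 1.62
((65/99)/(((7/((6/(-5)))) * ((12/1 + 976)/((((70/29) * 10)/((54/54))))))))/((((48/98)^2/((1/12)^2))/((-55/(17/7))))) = 2100875/1165404672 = 0.00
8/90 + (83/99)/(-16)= 289/7920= 0.04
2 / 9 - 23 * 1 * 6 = -1240 / 9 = -137.78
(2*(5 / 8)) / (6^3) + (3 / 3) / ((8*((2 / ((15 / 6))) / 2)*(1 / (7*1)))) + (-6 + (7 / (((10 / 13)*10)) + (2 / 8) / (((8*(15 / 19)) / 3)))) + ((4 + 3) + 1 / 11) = 256189 / 59400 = 4.31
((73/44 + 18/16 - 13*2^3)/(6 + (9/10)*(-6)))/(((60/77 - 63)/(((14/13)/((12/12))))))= 727405/249132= 2.92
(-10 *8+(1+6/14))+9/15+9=-2414/35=-68.97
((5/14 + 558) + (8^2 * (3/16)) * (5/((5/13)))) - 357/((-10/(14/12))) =105841/140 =756.01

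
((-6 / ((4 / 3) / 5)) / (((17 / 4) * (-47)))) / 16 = 45 / 6392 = 0.01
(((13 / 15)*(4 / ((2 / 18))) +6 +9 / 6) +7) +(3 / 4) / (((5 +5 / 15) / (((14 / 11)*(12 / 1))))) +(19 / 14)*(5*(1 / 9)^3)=107454359 / 2245320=47.86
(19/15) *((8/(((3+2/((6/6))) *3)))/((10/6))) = 152/375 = 0.41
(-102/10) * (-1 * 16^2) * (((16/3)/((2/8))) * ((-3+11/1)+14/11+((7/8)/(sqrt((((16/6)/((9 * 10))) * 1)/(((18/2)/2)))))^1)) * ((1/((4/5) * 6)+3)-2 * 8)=-7014336 * sqrt(30)/5-363409408/55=-14291263.89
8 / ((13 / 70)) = 560 / 13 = 43.08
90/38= 2.37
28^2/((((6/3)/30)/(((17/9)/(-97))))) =-66640/291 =-229.00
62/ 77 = 0.81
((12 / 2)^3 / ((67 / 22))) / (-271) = -4752 / 18157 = -0.26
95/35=19/7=2.71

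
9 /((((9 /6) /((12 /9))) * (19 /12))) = 96 /19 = 5.05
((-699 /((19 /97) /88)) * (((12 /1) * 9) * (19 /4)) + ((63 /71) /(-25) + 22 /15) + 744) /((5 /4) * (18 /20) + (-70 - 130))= 6862825177432 /8472075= 810052.46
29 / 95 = 0.31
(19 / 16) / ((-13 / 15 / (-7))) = 1995 / 208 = 9.59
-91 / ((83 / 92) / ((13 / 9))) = -108836 / 747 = -145.70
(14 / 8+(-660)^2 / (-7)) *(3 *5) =-26135265 / 28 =-933402.32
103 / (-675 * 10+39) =-103 / 6711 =-0.02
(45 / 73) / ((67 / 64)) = 2880 / 4891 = 0.59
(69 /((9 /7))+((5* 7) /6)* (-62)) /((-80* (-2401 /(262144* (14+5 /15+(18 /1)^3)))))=-12643794944 /5145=-2457491.73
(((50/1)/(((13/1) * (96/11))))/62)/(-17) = -275/657696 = -0.00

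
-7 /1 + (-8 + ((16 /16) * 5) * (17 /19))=-200 /19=-10.53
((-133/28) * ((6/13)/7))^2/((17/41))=133209/563108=0.24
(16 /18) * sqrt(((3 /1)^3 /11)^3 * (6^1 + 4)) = 72 * sqrt(330) /121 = 10.81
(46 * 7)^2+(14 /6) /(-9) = 2799461 /27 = 103683.74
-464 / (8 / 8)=-464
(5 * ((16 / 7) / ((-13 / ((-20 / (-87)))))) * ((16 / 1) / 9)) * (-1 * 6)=51200 / 23751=2.16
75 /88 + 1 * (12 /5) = 1431 /440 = 3.25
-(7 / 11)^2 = -49 / 121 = -0.40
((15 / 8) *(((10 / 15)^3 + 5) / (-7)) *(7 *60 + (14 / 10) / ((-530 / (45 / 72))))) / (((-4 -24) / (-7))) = -36379057 / 244224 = -148.96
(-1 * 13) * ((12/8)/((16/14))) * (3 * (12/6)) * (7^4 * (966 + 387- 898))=-894720645/8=-111840080.62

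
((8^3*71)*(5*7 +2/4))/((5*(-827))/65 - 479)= -8388224/3527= -2378.29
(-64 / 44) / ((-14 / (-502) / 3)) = -12048 / 77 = -156.47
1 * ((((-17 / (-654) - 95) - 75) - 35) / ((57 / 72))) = -536212 / 2071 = -258.91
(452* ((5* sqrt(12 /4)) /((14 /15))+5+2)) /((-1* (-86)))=1582 /43+8475* sqrt(3) /301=85.56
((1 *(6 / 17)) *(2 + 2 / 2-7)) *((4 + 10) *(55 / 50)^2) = -10164 / 425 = -23.92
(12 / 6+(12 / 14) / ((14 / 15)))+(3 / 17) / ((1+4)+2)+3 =4951 / 833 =5.94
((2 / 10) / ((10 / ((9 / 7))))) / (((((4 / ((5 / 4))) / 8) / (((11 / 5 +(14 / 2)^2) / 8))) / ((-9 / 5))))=-0.74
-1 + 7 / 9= -2 / 9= -0.22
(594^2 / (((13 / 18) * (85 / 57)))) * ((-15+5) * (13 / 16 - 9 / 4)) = 1040777991 / 221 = 4709402.67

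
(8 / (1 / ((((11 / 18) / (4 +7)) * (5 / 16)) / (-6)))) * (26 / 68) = -0.01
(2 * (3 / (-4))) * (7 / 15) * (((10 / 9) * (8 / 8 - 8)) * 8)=392 / 9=43.56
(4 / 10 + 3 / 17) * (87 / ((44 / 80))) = 91.19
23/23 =1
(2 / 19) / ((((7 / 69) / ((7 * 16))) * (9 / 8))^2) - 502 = 17248430 / 171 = 100868.01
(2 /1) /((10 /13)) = 13 /5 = 2.60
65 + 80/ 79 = 5215/ 79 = 66.01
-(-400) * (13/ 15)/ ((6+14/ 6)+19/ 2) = 2080/ 107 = 19.44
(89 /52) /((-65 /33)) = -2937 /3380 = -0.87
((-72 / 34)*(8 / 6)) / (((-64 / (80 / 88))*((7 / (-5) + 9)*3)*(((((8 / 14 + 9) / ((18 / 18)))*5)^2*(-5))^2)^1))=2401 / 178992332282500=0.00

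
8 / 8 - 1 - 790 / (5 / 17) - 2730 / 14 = -2881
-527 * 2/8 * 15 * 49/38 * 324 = -31374945/38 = -825656.45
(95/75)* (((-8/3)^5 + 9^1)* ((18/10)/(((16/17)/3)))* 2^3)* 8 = -58534.30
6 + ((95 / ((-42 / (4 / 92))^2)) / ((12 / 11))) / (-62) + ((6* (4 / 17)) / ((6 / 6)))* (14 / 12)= 90254830555 / 11802557088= 7.65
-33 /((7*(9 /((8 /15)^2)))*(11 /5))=-64 /945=-0.07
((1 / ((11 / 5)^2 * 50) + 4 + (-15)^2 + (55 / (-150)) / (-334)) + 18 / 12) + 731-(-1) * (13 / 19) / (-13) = 22148002829 / 23035980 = 961.45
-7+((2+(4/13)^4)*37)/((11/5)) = 8415733/314171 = 26.79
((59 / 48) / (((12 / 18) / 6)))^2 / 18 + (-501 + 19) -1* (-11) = -237671 / 512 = -464.20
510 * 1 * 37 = 18870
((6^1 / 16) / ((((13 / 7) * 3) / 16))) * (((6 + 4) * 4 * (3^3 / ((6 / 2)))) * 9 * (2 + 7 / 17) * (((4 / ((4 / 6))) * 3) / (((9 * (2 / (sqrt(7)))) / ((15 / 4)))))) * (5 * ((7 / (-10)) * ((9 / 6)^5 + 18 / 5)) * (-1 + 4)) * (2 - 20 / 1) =118036293795 * sqrt(7) / 1768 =176637261.91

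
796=796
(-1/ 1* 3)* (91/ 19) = -273/ 19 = -14.37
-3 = -3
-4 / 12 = -1 / 3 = -0.33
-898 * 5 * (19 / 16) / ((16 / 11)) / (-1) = 469205 / 128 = 3665.66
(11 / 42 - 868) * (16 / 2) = -145780 / 21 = -6941.90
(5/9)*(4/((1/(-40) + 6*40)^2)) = 32000/829267209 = 0.00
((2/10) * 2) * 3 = 6/5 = 1.20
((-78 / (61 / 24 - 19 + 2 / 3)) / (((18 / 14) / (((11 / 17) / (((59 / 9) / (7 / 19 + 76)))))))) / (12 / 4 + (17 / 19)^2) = 7.62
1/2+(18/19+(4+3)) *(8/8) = 321/38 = 8.45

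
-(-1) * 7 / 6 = 7 / 6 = 1.17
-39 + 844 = 805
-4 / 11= -0.36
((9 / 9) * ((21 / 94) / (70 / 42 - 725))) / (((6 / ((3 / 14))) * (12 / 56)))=-3 / 58280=-0.00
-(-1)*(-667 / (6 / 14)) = -4669 / 3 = -1556.33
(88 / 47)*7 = 616 / 47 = 13.11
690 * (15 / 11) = 10350 / 11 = 940.91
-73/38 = -1.92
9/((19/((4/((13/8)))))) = 288/247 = 1.17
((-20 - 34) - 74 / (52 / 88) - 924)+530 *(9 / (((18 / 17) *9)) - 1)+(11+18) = -129130 / 117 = -1103.68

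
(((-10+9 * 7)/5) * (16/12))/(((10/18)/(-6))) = -3816/25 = -152.64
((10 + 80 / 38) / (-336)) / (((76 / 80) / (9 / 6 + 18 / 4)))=-575 / 2527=-0.23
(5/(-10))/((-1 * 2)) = 1/4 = 0.25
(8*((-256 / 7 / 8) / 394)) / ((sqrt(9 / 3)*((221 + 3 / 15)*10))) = -32*sqrt(3) / 2287761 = -0.00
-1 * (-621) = 621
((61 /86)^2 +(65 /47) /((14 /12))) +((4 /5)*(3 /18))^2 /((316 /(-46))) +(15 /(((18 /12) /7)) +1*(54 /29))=92251042382819 /1254297069900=73.55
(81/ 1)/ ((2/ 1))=81/ 2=40.50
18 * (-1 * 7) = -126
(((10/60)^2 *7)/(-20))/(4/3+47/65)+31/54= 98629/173232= 0.57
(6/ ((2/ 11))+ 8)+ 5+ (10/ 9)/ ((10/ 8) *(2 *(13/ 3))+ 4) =12302/ 267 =46.07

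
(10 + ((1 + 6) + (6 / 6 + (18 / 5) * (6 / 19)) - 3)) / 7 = 219 / 95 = 2.31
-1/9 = -0.11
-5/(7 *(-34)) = 0.02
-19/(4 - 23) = 1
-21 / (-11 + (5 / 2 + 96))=-6 / 25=-0.24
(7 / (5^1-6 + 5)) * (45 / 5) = 63 / 4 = 15.75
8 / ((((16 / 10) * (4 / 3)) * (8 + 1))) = 5 / 12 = 0.42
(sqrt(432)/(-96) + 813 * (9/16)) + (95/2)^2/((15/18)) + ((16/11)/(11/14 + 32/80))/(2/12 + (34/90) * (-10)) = 600946041/189904 - sqrt(3)/8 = 3164.26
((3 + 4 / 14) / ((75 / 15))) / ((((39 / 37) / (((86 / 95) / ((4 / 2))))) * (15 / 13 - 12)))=-36593 / 1406475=-0.03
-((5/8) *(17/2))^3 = -614125/4096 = -149.93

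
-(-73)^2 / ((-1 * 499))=10.68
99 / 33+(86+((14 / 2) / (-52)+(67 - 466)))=-16127 / 52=-310.13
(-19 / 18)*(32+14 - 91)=47.50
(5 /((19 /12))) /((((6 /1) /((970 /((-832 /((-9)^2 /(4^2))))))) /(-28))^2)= 126037083375 /52609024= 2395.73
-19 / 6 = -3.17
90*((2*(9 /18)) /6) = 15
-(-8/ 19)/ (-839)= -8/ 15941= -0.00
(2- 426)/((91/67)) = -28408/91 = -312.18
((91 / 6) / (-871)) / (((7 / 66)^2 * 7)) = -726 / 3283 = -0.22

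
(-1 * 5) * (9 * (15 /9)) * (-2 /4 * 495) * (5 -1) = 74250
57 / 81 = 19 / 27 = 0.70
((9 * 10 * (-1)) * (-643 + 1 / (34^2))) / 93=11149605 / 17918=622.26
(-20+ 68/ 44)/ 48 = -203/ 528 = -0.38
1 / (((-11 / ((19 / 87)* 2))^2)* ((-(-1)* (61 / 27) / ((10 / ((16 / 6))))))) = 16245 / 6207421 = 0.00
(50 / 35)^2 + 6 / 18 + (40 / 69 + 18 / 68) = 123329 / 38318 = 3.22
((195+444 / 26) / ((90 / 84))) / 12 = 6433 / 390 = 16.49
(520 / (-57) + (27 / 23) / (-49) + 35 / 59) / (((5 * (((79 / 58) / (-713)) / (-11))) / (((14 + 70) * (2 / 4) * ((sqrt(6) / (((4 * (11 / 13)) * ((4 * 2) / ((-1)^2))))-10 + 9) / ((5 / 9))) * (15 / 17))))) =597644.86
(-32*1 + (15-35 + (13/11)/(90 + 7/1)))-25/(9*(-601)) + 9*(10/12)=-513460883/11542806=-44.48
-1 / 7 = -0.14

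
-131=-131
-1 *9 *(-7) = 63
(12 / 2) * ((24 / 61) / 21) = 48 / 427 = 0.11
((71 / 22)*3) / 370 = 213 / 8140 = 0.03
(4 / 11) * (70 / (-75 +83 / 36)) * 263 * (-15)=39765600 / 28787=1381.37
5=5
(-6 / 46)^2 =9 / 529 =0.02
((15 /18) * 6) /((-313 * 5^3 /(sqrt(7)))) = -sqrt(7) /7825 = -0.00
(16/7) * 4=64/7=9.14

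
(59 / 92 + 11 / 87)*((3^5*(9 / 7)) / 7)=34.27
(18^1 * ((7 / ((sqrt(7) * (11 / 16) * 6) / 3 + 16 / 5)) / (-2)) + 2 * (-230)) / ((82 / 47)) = -14736850 / 65477 - 1085700 * sqrt(7) / 65477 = -268.94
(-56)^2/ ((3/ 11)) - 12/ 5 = 11496.27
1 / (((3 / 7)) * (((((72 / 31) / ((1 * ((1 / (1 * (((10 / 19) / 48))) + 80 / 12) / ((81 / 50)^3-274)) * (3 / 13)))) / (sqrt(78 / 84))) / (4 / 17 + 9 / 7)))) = -12870231250 * sqrt(182) / 1408390490871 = -0.12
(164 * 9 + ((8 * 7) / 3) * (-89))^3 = -171879616 / 27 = -6365911.70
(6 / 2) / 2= 3 / 2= 1.50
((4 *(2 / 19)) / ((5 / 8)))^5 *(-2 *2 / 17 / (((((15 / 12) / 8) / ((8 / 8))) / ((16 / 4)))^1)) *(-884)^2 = -25271175252803584 / 38689046875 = -653186.81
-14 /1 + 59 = 45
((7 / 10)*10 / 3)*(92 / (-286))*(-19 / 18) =3059 / 3861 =0.79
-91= -91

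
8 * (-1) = -8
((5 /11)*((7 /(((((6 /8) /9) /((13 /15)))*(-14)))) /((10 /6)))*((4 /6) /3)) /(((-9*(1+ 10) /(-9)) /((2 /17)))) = -104 /30855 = -0.00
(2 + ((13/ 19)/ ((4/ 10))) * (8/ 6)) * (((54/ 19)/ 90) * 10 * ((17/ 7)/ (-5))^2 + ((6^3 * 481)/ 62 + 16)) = 297847836376/ 41126925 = 7242.16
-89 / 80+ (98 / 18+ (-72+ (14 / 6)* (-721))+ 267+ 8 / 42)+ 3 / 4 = -7469587 / 5040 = -1482.06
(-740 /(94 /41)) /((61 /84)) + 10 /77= -98090890 /220759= -444.33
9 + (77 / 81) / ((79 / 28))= 59747 / 6399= 9.34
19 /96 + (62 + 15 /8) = 6151 /96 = 64.07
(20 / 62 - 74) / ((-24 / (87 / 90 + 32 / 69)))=187859 / 42780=4.39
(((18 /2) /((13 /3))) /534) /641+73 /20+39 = 632616451 /14832740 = 42.65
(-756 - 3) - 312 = -1071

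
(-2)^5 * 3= -96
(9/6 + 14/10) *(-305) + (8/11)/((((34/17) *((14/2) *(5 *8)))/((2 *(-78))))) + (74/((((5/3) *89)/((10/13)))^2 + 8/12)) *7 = -130273971539/147254030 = -884.69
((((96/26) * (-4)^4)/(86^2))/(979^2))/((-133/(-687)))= 2110464/3064060160161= 0.00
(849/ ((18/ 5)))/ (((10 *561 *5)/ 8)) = 566/ 8415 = 0.07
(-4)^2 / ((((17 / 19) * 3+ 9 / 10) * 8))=380 / 681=0.56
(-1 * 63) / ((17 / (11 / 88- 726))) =2690.01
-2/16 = -1/8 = -0.12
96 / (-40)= -12 / 5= -2.40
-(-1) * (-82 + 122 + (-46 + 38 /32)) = -77 /16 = -4.81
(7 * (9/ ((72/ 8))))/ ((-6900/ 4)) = -7/ 1725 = -0.00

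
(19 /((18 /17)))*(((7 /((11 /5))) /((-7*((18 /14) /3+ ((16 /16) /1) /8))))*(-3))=45220 /1023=44.20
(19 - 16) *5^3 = 375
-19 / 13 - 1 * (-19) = 228 / 13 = 17.54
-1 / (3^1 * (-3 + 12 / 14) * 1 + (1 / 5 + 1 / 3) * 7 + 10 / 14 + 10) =-105 / 842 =-0.12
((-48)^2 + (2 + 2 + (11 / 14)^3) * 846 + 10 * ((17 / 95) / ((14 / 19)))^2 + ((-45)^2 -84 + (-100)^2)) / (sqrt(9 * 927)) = 123754051 * sqrt(103) / 6359220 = 197.50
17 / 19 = 0.89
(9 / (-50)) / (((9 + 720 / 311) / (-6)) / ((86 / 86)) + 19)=-2799 / 266125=-0.01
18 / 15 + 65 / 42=577 / 210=2.75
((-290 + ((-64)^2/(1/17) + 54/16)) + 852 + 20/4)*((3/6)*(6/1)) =1684857/8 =210607.12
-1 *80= -80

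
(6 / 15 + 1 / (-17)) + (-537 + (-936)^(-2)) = -39963995051 / 74468160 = -536.66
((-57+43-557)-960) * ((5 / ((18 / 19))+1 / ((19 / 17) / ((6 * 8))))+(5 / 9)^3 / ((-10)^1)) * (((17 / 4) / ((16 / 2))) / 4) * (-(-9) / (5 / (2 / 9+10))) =-399716601709 / 2216160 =-180364.51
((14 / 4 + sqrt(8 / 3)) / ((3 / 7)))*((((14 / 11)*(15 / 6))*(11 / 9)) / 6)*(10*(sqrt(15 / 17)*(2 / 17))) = 4900*sqrt(170) / 23409 + 8575*sqrt(255) / 23409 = 8.58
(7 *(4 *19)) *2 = 1064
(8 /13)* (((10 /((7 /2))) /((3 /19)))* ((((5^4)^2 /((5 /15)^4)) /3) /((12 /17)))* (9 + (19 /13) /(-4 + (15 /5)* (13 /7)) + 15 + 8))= 71297203125000 /13013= 5478921319.07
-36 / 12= -3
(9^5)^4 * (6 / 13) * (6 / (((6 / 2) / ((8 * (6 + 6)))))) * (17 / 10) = 119047860175085446819392 / 65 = 1831505541155160720298.34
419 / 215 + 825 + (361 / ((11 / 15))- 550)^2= 108206449 / 26015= 4159.39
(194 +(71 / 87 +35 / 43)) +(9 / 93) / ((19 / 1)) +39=517006562 / 2203449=234.64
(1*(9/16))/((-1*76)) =-0.01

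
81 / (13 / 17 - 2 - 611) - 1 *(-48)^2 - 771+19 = -31808225 / 10408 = -3056.13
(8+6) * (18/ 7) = 36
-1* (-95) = 95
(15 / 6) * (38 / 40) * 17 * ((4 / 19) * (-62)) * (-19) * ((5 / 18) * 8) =200260 / 9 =22251.11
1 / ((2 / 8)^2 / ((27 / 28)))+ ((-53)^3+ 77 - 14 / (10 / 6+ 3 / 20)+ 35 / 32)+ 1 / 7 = -3632882063 / 24416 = -148791.04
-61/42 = -1.45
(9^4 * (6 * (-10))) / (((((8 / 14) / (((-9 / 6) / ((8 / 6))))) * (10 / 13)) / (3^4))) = 1305750537 / 16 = 81609408.56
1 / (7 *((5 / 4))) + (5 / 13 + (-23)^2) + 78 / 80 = 386185 / 728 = 530.47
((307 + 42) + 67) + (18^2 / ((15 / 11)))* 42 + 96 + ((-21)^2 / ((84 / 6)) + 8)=105307 / 10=10530.70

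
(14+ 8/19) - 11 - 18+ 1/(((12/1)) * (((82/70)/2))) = -14.44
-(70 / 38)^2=-1225 / 361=-3.39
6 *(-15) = -90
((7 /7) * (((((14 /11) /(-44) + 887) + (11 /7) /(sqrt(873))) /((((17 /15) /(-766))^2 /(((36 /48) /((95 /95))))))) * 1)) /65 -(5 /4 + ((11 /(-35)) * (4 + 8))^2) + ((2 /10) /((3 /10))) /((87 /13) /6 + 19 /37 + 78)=72611055 * sqrt(97) /2551003 + 2393248636087490597617 /511905361667700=4675458.24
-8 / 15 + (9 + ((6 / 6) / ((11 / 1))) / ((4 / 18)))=2929 / 330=8.88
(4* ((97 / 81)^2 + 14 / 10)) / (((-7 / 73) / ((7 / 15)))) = -55.17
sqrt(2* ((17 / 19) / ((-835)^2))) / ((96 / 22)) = 11* sqrt(646) / 761520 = 0.00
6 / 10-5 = -22 / 5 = -4.40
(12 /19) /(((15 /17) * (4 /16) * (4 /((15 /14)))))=102 /133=0.77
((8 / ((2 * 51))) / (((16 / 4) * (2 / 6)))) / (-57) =-1 / 969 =-0.00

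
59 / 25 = 2.36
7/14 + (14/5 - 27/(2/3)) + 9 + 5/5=-136/5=-27.20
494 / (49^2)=494 / 2401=0.21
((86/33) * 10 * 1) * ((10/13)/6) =4300/1287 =3.34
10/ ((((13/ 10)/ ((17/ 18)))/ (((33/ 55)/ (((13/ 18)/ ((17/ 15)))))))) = 1156/ 169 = 6.84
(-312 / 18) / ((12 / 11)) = -143 / 9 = -15.89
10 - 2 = 8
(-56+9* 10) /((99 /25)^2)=21250 /9801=2.17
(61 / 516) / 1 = 61 / 516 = 0.12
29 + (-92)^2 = 8493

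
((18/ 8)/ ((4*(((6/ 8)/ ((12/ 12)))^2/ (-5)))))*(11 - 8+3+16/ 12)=-110/ 3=-36.67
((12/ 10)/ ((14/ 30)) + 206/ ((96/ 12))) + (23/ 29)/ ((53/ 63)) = 1259413/ 43036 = 29.26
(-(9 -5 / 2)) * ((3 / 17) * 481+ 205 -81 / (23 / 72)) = -92300 / 391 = -236.06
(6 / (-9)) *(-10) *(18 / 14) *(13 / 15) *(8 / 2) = 208 / 7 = 29.71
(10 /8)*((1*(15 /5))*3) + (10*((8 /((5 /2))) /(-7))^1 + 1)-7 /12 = 149 /21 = 7.10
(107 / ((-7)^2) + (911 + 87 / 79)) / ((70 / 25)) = 17695985 / 54194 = 326.53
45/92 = 0.49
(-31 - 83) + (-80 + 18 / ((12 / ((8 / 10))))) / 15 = -119.25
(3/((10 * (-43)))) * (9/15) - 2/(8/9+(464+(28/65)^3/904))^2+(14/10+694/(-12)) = -1534222173206566600003747913/27184432244705885697820800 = -56.44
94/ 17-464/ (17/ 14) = -6402/ 17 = -376.59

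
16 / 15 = 1.07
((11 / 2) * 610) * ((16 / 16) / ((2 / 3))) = 10065 / 2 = 5032.50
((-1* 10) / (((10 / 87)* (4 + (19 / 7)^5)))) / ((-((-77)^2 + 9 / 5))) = 7311045 / 75419818858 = 0.00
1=1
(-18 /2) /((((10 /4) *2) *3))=-3 /5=-0.60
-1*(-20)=20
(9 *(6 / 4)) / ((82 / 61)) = 1647 / 164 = 10.04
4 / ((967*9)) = 4 / 8703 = 0.00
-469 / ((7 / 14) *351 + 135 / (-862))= -2.67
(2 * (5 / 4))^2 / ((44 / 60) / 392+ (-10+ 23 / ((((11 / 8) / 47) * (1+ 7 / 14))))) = 404250 / 33253481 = 0.01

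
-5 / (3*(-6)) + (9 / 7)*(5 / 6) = 85 / 63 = 1.35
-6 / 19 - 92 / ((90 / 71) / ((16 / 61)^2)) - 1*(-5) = -983219 / 3181455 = -0.31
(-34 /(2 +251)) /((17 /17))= -34 /253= -0.13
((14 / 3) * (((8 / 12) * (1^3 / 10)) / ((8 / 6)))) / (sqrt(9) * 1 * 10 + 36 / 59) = 59 / 7740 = 0.01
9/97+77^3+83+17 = 44293410/97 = 456633.09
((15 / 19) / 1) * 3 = 45 / 19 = 2.37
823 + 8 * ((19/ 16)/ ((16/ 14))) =13301/ 16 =831.31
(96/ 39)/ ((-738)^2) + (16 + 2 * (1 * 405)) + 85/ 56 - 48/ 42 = 11702084887/ 14160744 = 826.38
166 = 166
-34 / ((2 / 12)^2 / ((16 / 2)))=-9792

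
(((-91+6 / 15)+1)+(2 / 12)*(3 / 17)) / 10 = -8.96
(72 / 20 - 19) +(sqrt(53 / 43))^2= -3046 / 215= -14.17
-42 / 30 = -7 / 5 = -1.40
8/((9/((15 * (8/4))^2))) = 800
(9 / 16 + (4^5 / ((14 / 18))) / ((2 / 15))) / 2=1105983 / 224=4937.42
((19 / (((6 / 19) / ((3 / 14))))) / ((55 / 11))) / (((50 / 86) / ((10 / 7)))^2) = 667489 / 42875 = 15.57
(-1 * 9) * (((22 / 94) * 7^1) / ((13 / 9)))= -6237 / 611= -10.21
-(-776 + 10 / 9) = 6974 / 9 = 774.89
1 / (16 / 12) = 3 / 4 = 0.75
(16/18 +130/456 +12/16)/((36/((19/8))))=329/2592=0.13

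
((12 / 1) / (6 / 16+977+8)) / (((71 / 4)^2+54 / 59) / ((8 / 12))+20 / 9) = 1631232 / 63784514083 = 0.00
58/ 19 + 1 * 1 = 77/ 19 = 4.05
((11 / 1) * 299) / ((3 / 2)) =6578 / 3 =2192.67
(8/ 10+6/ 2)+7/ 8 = 187/ 40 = 4.68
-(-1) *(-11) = -11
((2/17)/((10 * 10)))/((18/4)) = 1/3825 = 0.00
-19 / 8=-2.38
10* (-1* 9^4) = -65610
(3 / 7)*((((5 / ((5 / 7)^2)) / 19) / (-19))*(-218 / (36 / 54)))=6867 / 1805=3.80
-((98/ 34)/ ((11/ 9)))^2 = -194481/ 34969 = -5.56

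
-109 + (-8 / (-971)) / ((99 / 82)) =-10477405 / 96129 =-108.99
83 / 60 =1.38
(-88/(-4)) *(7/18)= 77/9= 8.56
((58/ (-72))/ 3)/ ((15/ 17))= -493/ 1620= -0.30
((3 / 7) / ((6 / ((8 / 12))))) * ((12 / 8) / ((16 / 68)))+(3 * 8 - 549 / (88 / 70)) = -254039 / 616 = -412.40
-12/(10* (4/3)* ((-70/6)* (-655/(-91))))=351/32750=0.01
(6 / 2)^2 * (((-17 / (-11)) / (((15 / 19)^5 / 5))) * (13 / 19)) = 28800941 / 185625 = 155.16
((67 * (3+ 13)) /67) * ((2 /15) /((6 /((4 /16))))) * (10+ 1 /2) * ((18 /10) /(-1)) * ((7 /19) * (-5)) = 294 /95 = 3.09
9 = 9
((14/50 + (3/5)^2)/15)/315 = 16/118125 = 0.00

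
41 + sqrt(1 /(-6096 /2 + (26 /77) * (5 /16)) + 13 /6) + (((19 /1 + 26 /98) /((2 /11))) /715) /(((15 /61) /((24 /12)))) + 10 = sqrt(274909730664174) /11265018 + 2494109 /47775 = 53.68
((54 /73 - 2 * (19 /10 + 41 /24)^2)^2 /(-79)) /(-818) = 0.01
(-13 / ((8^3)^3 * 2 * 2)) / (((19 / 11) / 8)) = -143 / 1275068416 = -0.00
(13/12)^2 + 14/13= 2.25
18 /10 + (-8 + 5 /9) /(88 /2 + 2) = 3391 /2070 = 1.64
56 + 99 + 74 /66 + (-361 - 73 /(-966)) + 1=-721871 /3542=-203.80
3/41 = 0.07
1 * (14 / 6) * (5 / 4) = 35 / 12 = 2.92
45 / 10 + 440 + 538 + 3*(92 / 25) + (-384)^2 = 7422477 / 50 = 148449.54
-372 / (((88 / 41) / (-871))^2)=-118600623453 / 1936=-61260652.61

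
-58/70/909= -29/31815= -0.00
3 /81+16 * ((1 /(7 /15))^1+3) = 15559 /189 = 82.32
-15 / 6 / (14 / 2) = -5 / 14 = -0.36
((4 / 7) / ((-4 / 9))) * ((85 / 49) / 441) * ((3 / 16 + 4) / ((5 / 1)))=-1139 / 268912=-0.00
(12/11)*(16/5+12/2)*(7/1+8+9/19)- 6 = 156018/1045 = 149.30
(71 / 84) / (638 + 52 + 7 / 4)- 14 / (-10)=407104 / 290535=1.40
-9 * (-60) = 540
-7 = -7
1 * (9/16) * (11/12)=33/64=0.52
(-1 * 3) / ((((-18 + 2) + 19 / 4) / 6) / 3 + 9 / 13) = -312 / 7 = -44.57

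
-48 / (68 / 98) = -1176 / 17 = -69.18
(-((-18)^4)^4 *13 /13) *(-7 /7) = 121439531096594251776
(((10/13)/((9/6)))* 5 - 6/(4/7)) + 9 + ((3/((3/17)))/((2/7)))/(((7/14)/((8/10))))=37543/390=96.26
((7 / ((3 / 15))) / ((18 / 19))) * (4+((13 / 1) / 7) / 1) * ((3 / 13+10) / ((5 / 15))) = 518035 / 78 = 6641.47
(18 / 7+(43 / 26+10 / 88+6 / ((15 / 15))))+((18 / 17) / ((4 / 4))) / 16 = 1416507 / 136136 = 10.41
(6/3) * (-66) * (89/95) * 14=-1731.28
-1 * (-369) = 369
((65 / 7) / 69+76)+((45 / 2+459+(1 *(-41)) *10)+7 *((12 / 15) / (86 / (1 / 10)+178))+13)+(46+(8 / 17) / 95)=18590849861 / 89965190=206.64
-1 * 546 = -546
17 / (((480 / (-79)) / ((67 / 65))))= -89981 / 31200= -2.88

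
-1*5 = -5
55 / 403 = 0.14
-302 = -302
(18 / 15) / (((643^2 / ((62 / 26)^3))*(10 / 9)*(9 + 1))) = 804357 / 227086863250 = 0.00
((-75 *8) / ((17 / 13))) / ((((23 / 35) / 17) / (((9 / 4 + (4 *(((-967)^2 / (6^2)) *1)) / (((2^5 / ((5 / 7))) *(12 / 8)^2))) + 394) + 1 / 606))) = -1062355272875 / 62721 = -16937792.33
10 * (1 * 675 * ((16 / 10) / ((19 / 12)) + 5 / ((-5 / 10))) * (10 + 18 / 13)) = -170629200 / 247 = -690806.48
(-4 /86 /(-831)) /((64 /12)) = 1 /95288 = 0.00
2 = 2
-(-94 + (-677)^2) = -458235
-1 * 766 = -766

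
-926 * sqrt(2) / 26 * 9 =-4167 * sqrt(2) / 13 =-453.31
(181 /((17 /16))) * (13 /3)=37648 /51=738.20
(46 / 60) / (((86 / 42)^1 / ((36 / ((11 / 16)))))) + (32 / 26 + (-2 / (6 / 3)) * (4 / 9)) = 5642636 / 276705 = 20.39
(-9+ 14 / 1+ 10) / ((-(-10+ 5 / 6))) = 18 / 11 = 1.64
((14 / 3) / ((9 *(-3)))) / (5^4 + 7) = -7 / 25596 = -0.00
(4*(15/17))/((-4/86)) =-1290/17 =-75.88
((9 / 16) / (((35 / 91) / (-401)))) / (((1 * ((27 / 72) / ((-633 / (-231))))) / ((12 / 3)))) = -6599658 / 385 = -17141.97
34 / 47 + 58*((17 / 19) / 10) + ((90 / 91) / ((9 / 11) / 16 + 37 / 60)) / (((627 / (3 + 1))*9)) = 4236343633 / 716333345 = 5.91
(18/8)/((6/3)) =1.12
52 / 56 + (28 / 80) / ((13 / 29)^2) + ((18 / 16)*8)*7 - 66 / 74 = 56708303 / 875420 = 64.78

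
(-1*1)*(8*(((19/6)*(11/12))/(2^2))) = -209/36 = -5.81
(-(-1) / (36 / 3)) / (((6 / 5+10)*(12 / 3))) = 5 / 2688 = 0.00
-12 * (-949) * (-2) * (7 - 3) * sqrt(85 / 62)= -45552 * sqrt(5270) / 31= -106672.15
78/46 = 39/23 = 1.70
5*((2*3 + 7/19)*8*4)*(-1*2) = -38720/19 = -2037.89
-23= -23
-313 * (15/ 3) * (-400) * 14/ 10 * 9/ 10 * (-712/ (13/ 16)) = -8985553920/ 13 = -691196455.38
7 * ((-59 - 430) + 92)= -2779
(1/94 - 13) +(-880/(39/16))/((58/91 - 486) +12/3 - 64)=-43130681/3498774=-12.33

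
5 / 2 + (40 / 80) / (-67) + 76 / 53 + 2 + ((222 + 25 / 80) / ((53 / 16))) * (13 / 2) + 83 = 3729703 / 7102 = 525.16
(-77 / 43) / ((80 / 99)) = -7623 / 3440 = -2.22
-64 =-64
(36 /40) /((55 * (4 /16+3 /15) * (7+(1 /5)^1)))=1 /198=0.01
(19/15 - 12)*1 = -161/15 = -10.73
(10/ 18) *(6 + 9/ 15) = 11/ 3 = 3.67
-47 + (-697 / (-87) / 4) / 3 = -48371 / 1044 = -46.33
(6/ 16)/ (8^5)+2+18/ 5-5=786447/ 1310720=0.60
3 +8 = 11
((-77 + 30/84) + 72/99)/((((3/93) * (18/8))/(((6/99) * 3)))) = -161076/847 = -190.17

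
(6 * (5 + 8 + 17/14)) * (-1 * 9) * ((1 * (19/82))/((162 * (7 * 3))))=-3781/72324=-0.05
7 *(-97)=-679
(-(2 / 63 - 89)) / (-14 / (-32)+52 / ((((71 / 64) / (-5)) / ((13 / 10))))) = -1273456 / 4354749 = -0.29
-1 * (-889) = 889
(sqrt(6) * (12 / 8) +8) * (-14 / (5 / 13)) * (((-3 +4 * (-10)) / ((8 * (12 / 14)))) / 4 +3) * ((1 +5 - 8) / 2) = 5005 * sqrt(6) / 64 +5005 / 12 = 608.64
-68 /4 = -17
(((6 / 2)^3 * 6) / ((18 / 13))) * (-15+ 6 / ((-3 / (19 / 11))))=-23751 / 11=-2159.18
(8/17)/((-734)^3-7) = -8/6722597487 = -0.00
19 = 19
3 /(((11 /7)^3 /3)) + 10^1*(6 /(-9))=-17359 /3993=-4.35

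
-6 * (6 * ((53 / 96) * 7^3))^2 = -991428123 / 128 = -7745532.21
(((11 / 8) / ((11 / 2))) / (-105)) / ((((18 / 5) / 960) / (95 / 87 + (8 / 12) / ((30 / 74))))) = -28568 / 16443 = -1.74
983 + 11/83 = 81600/83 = 983.13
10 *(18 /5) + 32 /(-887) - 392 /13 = 66996 /11531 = 5.81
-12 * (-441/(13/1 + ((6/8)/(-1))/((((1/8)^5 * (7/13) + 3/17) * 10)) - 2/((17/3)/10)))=574901897220/982681139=585.03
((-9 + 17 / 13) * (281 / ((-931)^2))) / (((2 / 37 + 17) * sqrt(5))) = -0.00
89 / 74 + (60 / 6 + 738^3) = 29744098957 / 74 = 401947283.20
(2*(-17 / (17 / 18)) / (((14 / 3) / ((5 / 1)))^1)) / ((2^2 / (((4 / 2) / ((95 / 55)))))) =-1485 / 133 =-11.17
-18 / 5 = -3.60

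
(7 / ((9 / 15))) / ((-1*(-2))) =35 / 6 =5.83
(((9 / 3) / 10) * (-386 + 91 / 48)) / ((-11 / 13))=239681 / 1760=136.18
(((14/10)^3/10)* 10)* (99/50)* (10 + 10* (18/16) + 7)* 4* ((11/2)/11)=3837141/12500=306.97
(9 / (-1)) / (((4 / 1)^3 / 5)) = -45 / 64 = -0.70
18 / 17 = 1.06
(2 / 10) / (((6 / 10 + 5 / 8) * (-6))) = -0.03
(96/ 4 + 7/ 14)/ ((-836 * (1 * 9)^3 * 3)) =-49/ 3656664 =-0.00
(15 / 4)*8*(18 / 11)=540 / 11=49.09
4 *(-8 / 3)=-32 / 3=-10.67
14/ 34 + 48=823/ 17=48.41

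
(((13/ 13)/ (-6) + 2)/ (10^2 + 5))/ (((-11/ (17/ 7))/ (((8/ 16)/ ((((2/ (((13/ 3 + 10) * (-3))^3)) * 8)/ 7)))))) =1351619/ 20160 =67.04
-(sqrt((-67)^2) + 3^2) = -76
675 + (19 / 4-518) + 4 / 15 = 9721 / 60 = 162.02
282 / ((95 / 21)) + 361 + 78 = 47627 / 95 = 501.34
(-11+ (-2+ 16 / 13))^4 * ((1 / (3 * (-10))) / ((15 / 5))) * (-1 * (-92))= -2800793214 / 142805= -19612.71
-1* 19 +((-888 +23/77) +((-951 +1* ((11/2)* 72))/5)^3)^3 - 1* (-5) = -1170103787860266386975462/456533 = -2563021266502676448.31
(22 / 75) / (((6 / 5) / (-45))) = -11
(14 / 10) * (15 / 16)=1.31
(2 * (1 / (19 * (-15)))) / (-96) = 1 / 13680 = 0.00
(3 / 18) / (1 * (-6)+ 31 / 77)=-77 / 2586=-0.03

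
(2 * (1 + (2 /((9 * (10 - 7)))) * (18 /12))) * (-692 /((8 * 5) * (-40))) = 173 /180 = 0.96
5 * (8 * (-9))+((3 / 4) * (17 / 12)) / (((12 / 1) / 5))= -69035 / 192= -359.56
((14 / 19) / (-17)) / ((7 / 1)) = -2 / 323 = -0.01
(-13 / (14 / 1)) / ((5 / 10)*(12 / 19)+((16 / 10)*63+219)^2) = -6175 / 680111166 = -0.00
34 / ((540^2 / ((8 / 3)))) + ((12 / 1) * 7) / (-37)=-4592071 / 2022975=-2.27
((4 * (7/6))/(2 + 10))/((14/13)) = 13/36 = 0.36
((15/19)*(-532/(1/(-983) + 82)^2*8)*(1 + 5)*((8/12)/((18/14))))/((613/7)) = -123684992/6966931965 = -0.02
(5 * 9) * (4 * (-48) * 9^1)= -77760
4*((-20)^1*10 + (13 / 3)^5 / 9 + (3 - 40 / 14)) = -1842248 / 15309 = -120.34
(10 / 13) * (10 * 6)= 600 / 13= 46.15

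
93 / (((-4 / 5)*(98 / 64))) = -3720 / 49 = -75.92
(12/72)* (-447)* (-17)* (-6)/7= -7599/7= -1085.57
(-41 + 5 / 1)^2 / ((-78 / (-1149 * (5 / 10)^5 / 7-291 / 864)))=8265 / 91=90.82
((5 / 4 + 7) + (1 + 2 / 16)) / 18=25 / 48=0.52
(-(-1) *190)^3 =6859000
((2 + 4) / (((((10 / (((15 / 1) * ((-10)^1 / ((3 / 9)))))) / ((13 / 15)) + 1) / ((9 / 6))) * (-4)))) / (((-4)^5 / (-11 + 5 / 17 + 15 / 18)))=-0.02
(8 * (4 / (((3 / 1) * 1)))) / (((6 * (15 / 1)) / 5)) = 16 / 27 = 0.59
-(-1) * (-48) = -48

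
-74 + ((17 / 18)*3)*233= 3517 / 6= 586.17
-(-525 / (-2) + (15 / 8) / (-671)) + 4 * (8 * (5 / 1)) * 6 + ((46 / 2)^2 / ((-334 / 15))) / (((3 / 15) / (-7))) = 1370694465 / 896456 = 1529.01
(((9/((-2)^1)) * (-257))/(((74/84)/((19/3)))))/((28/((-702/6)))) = -5141799/148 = -34741.89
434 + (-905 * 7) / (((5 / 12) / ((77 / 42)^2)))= -152005 / 3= -50668.33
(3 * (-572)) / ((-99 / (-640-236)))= -15184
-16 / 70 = -8 / 35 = -0.23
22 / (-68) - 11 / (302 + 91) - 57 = -766331 / 13362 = -57.35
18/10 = 9/5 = 1.80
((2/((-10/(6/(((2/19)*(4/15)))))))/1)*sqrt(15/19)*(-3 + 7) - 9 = -9*sqrt(285) - 9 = -160.94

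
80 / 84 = 20 / 21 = 0.95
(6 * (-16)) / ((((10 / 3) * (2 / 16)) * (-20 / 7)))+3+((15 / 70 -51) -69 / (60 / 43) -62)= -55017 / 700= -78.60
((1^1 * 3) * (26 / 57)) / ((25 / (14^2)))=5096 / 475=10.73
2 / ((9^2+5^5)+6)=1 / 1606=0.00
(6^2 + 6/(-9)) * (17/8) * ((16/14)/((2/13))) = 11713/21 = 557.76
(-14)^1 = -14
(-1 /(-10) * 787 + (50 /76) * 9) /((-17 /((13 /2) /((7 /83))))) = -8674081 /22610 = -383.64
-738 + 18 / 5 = -3672 / 5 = -734.40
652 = 652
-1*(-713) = 713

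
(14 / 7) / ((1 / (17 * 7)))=238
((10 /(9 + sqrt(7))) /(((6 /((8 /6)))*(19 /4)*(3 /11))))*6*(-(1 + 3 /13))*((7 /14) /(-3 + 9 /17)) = 59840 /191919 - 59840*sqrt(7) /1727271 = 0.22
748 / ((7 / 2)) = 1496 / 7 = 213.71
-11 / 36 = -0.31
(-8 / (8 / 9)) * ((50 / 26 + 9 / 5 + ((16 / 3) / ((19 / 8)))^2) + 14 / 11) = -23319988 / 258115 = -90.35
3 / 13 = 0.23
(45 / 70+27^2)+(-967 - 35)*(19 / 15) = -37769 / 70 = -539.56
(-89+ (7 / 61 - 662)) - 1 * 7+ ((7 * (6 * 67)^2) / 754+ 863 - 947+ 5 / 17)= 257522508 / 390949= 658.71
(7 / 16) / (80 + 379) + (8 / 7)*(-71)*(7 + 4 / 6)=-31980623 / 51408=-622.09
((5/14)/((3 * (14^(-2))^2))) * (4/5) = 10976/3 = 3658.67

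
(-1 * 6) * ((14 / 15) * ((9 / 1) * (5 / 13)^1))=-252 / 13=-19.38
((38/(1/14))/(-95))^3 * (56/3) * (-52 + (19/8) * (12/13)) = 159195904/975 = 163277.85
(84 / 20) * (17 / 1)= 71.40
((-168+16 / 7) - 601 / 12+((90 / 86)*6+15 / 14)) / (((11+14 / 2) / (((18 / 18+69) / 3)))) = -3764555 / 13932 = -270.21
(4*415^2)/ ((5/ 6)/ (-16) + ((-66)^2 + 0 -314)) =66134400/ 388027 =170.44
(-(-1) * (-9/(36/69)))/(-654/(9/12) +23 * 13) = 23/764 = 0.03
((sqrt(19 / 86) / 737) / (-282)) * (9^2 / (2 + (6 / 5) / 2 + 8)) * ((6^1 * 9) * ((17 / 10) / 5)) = -12393 * sqrt(1634) / 1578845620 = -0.00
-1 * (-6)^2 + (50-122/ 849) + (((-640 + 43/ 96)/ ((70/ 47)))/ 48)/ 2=244727009/ 26081280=9.38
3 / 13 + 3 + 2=68 / 13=5.23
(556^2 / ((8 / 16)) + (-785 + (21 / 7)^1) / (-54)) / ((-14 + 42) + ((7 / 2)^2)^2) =267099760 / 76923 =3472.30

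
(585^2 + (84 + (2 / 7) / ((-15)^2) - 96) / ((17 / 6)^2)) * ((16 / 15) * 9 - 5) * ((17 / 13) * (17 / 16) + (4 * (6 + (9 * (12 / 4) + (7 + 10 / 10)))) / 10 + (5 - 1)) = 530644555032997 / 15470000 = 34301522.63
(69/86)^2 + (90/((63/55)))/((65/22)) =18331571/673036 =27.24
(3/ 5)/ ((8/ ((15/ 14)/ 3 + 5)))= 45/ 112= 0.40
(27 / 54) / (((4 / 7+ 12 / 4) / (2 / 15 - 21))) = -2191 / 750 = -2.92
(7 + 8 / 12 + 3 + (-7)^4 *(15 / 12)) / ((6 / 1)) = 501.99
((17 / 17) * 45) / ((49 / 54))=2430 / 49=49.59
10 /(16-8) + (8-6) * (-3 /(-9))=23 /12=1.92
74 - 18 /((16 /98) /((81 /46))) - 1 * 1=-22289 /184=-121.14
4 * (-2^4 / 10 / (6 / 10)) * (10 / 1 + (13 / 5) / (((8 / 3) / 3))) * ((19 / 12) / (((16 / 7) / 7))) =-481327 / 720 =-668.51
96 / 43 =2.23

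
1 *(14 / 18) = 7 / 9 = 0.78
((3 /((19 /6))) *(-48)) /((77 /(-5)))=4320 /1463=2.95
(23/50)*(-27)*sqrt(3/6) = -621*sqrt(2)/100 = -8.78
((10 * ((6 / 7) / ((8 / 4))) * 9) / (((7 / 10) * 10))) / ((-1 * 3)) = -90 / 49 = -1.84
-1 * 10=-10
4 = 4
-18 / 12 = -3 / 2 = -1.50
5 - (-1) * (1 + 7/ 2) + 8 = 35/ 2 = 17.50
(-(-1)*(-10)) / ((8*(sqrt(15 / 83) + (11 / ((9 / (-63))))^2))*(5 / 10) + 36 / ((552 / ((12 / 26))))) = -1759796549810 / 4173538773119627 + 3576040*sqrt(1245) / 4173538773119627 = -0.00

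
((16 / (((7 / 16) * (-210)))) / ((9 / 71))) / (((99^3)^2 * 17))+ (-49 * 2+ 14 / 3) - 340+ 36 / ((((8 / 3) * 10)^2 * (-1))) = -14682930655756595077331 / 33879728064284625600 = -433.38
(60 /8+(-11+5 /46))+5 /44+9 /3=-281 /1012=-0.28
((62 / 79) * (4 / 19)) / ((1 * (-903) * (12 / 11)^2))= -0.00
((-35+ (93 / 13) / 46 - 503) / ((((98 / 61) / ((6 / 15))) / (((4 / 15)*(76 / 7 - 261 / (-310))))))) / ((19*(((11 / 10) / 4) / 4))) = -15938560576544 / 49835010225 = -319.83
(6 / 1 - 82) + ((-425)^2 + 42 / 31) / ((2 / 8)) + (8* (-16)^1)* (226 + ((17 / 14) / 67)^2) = 693501.38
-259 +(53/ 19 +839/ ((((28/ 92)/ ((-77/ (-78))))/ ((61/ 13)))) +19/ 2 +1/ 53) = 6393514325/ 510549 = 12522.82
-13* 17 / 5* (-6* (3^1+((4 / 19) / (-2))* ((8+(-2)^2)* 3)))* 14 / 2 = -27846 / 19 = -1465.58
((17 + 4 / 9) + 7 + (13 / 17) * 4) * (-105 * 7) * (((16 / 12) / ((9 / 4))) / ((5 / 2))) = -4791.68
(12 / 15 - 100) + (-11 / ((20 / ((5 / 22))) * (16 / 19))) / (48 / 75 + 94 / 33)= -182796839 / 1841920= -99.24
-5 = -5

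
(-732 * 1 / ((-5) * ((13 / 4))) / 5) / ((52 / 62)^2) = 703452 / 54925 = 12.81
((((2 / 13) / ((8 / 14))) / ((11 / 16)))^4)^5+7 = 89499125074706030277385638253905536203014983 / 12785589283244544365936086134520496196408001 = 7.00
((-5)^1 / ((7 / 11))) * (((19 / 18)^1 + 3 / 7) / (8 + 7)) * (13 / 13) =-2057 / 2646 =-0.78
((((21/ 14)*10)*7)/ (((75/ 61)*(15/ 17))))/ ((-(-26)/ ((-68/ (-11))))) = 246806/ 10725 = 23.01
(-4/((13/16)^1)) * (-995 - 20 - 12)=5056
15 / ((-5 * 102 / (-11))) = 11 / 34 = 0.32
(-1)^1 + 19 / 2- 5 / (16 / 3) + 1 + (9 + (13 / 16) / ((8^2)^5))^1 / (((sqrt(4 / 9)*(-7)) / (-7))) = 758061727783 / 34359738368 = 22.06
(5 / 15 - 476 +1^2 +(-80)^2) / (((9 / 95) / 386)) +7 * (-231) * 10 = 651409330 / 27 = 24126271.48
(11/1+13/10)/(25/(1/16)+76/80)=82/2673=0.03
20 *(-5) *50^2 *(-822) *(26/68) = 1335750000/17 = 78573529.41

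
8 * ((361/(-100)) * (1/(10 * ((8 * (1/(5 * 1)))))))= -361/200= -1.80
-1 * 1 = -1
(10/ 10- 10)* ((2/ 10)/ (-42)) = 0.04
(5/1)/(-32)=-5/32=-0.16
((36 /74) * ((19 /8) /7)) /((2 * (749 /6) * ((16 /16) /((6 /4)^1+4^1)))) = 5643 /1551928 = 0.00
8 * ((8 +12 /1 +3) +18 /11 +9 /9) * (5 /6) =1880 /11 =170.91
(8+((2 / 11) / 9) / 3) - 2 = 1784 / 297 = 6.01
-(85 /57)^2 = -2.22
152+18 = 170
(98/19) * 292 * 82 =2346512/19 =123500.63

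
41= 41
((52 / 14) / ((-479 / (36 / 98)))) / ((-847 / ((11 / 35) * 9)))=4212 / 442780415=0.00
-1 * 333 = -333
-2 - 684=-686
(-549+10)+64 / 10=-2663 / 5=-532.60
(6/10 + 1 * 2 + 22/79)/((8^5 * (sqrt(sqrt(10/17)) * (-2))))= -1137 * 10^(3/4) * 17^(1/4)/258867200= -0.00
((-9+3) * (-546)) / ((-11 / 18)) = -58968 / 11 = -5360.73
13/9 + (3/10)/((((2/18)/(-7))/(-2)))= 1766/45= 39.24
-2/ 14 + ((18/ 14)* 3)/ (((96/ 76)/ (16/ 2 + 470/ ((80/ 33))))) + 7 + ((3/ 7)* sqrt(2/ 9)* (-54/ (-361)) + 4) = 627.33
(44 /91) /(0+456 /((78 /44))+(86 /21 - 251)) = 132 /2819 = 0.05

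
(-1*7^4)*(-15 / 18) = 12005 / 6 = 2000.83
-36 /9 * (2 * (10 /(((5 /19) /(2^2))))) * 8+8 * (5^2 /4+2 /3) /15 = -437594 /45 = -9724.31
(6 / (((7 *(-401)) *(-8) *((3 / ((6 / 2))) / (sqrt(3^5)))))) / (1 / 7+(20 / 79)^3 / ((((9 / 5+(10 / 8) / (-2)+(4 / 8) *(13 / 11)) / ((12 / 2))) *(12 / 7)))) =1477637883 *sqrt(3) / 107543915716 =0.02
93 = 93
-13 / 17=-0.76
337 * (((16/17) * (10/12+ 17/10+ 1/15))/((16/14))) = 61334/85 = 721.58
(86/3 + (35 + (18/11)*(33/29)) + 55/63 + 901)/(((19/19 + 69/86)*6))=76000049/849555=89.46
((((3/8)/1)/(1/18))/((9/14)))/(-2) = -21/4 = -5.25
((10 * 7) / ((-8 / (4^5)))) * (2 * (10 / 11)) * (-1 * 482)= 86374400 / 11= 7852218.18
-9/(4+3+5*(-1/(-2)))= -18/19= -0.95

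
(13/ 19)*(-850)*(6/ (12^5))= -5525/ 393984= -0.01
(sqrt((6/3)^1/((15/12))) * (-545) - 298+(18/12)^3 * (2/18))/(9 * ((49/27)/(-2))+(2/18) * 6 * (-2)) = 2381/76+436 * sqrt(10)/19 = 103.89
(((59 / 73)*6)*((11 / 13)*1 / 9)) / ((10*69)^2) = 649 / 677728350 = 0.00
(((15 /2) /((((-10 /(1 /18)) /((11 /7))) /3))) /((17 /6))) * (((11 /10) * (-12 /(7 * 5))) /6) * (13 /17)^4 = 10367643 /6957299300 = 0.00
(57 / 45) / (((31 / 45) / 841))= 47937 / 31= 1546.35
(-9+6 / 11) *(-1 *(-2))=-186 / 11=-16.91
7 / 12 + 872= 10471 / 12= 872.58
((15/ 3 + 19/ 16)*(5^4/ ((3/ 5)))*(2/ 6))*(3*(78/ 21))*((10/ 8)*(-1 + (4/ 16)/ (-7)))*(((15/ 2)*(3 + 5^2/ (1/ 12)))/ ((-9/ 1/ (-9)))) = -70432508.82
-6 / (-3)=2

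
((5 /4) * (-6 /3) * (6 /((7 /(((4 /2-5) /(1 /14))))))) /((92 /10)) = 225 /23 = 9.78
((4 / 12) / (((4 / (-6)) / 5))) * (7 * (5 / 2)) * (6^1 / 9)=-175 / 6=-29.17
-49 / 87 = -0.56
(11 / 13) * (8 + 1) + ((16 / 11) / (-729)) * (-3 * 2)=265043 / 34749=7.63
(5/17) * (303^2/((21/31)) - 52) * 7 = 4741645/17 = 278920.29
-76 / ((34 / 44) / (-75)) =125400 / 17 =7376.47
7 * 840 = 5880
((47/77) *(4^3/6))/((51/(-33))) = -1504/357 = -4.21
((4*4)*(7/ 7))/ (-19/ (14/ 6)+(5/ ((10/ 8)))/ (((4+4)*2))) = -448/ 221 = -2.03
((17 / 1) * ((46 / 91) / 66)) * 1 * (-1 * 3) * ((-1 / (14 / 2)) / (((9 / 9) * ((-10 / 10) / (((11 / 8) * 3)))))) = -1173 / 5096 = -0.23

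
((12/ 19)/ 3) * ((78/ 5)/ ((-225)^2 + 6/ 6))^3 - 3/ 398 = -115562179948055277/ 15331249218970489250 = -0.01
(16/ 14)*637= 728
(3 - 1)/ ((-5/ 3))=-6/ 5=-1.20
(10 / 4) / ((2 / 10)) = 12.50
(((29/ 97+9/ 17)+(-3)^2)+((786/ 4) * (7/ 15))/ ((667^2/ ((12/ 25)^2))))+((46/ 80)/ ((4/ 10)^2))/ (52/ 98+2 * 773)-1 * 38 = -31320751383364731733/ 1111877444091600000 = -28.17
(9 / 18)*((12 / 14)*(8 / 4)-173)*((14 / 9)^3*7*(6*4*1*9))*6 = -26320448 / 9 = -2924494.22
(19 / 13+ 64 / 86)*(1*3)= 3699 / 559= 6.62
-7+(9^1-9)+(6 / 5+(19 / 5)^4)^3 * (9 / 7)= 20265722507347574 / 1708984375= 11858342.77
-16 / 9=-1.78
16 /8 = 2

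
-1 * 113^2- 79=-12848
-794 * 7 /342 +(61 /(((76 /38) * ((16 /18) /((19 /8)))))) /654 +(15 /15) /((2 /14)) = -43549561 /4771584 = -9.13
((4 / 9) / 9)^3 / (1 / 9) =64 / 59049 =0.00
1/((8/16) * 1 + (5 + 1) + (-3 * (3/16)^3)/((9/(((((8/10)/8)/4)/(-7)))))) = 0.15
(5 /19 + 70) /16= 1335 /304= 4.39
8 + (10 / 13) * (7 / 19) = 2046 / 247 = 8.28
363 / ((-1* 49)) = -363 / 49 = -7.41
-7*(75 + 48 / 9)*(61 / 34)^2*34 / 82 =-6277327 / 8364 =-750.52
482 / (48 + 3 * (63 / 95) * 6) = 22895 / 2847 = 8.04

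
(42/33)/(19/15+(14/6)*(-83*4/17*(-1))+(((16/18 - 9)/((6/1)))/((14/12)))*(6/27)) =674730/24692987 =0.03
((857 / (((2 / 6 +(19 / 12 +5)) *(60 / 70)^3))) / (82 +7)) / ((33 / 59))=17343109 / 4387878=3.95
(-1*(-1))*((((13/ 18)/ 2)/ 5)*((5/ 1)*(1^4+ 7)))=26/ 9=2.89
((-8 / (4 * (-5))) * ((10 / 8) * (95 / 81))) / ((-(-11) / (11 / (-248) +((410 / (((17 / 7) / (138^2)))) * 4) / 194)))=3533.99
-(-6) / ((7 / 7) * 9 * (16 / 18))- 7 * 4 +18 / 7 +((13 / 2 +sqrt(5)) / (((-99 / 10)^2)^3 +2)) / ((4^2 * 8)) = -162641040953554 / 6590375045807 +15625 * sqrt(5) / 1882964298802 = -24.68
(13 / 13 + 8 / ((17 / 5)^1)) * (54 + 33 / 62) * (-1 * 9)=-1734453 / 1054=-1645.59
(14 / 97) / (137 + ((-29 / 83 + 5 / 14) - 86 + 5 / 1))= 16268 / 6312857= 0.00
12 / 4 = 3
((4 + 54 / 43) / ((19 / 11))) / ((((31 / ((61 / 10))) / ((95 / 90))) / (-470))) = -3563681 / 11997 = -297.05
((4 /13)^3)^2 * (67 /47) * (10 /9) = 2744320 /2041740207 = 0.00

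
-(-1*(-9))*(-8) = 72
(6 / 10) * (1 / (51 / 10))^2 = 20 / 867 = 0.02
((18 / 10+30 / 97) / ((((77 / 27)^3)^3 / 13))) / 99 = 1024371928816587 / 46148571807848146945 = 0.00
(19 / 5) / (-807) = -19 / 4035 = -0.00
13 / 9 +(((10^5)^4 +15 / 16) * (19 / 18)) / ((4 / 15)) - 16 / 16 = 456000000000000000004787 / 1152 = 395833333333333333337.49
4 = 4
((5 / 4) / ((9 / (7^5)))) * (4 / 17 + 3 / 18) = 3445435 / 3672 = 938.30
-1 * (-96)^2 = -9216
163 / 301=0.54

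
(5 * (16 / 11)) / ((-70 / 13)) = -104 / 77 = -1.35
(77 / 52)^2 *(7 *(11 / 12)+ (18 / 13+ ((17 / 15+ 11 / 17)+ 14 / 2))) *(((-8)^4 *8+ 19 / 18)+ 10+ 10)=256468192104817 / 215130240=1192153.14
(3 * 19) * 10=570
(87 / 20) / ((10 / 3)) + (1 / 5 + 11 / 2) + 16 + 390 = 82601 / 200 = 413.00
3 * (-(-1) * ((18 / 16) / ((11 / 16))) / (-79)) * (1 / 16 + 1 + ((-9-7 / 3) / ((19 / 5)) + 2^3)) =-49905 / 132088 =-0.38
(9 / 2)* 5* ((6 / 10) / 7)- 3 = -1.07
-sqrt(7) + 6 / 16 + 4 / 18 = 43 / 72 - sqrt(7) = -2.05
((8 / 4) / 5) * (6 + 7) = 26 / 5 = 5.20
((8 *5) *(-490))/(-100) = 196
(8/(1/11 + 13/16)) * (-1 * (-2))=2816/159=17.71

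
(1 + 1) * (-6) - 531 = -543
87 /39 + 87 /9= 11.90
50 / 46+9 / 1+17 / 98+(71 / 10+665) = 3845101 / 5635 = 682.36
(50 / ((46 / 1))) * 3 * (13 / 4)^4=2142075 / 5888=363.80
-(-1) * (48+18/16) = 393/8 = 49.12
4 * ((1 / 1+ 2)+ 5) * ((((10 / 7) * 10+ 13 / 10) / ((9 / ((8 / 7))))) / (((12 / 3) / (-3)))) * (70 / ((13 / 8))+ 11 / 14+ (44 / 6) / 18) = -3797430608 / 1805895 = -2102.80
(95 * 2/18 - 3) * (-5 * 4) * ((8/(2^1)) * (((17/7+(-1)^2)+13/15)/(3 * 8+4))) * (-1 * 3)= 122672/441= 278.17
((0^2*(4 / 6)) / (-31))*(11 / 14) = 0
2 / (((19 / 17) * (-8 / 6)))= -51 / 38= -1.34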